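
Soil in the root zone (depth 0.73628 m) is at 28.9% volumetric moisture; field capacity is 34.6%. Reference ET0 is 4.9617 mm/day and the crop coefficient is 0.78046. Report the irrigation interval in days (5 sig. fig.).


Approach: apply soil-water budget scheduling, SMD = (FC-theta)/100*depth*1000; ETc = ET0*Kc; interval = SMD/ETc.
Step 1 — soil moisture deficit:
  SMD = (34.6 - 28.9)/100 * 0.73628 * 1000 = 41.96796 mm
Step 2 — daily crop ET (ETc = ET0*Kc):
  ETc = 4.9617 * 0.78046 = 3.872408 mm/day
Step 3 — irrigation interval (SMD/ETc):
  interval = 41.96796 / 3.872408 = 10.838 days
Therefore the irrigation interval = 10.838 days.


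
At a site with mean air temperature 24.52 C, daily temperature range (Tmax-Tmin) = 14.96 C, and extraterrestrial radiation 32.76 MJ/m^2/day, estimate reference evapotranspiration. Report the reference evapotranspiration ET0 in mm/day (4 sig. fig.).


Approach: apply the Hargreaves-Samani method, ET0 = 0.0023*(Tmean+17.8)*sqrt(Tmax-Tmin)*0.408*Ra.
ET0 = 0.0023*(24.52+17.8)*sqrt(14.96)*0.408*32.76 = 5.032 mm/day
Therefore the reference evapotranspiration ET0 = 5.032 mm/day.


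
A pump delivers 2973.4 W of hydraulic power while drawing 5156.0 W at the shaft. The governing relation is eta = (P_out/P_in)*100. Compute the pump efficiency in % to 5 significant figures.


eta = (2973.4 / 5156.0) * 100 = 57.669 %
Therefore the pump efficiency = 57.669 %.


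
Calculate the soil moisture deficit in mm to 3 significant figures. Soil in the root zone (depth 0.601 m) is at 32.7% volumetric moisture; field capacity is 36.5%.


Approach: apply the soil moisture deficit relation, SMD = (FC - theta)/100 * depth * 1000.
SMD = (36.5 - 32.7)/100 * 0.601 * 1000 = 22.8 mm
Therefore the soil moisture deficit = 22.8 mm.


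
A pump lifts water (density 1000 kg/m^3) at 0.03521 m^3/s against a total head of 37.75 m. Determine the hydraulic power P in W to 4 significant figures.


Approach: apply the hydraulic power relation, P = rho*g*Q*H.
P = 1000 * 9.81 * 0.03521 * 37.75 = 13040 W
Therefore the hydraulic power P = 13040 W.


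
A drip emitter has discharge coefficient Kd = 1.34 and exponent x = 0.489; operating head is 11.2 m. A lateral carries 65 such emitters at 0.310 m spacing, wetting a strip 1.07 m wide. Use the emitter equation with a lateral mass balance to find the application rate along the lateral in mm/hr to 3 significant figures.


Approach: apply the emitter equation with a lateral mass balance, q = Kd*h^x; Q = n*q; rate = Q/(n*spacing*width).
Step 1 — single emitter flow (q = Kd*h^x):
  q = 1.34 * 11.2^0.489 = 4.3669 L/hr
Step 2 — total lateral flow: Q = 65 * 4.3669 = 283.85 L/hr
Step 3 — wetted area: A = 65 * 0.310 * 1.07 = 21.561 m^2
Step 4 — application rate: Q/A = 283.85/21.561 = 13.2 mm/hr
Therefore the application rate along the lateral = 13.2 mm/hr.


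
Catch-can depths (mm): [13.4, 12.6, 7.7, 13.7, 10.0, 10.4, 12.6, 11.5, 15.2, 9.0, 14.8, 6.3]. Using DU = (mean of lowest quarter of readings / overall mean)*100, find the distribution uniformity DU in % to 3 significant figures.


sorted lowest 3 of 12: [6.3, 7.7, 9.0] -> mean = 7.6667 mm
overall mean = 11.433 mm
DU = (7.6667/11.433)*100 = 67.1 %
Therefore the distribution uniformity DU = 67.1 %.


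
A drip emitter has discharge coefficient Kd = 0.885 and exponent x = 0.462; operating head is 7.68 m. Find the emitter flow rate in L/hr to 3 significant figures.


Approach: apply the emitter characteristic equation, q = Kd * h^x.
q = 0.885 * 7.68^0.462 = 2.27 L/hr
Therefore the emitter flow rate = 2.27 L/hr.


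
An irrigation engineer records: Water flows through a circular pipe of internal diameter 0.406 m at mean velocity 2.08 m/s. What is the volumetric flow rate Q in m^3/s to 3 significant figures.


Approach: apply the continuity equation for pipe flow, Q = A * v with A = pi*(D/2)^2.
A = pi*(0.406/2)^2 = 0.12946 m^2
Q = 0.12946 * 2.08 = 0.269 m^3/s
Therefore the volumetric flow rate Q = 0.269 m^3/s.


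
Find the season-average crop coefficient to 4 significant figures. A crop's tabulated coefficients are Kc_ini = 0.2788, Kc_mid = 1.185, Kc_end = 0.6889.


Approach: apply a simple seasonal average, Kc_avg = (Kc_ini + Kc_mid + Kc_end)/3.
Kc_avg = (0.2788 + 1.185 + 0.6889)/3 = 0.7176
Therefore the season-average crop coefficient = 0.7176.


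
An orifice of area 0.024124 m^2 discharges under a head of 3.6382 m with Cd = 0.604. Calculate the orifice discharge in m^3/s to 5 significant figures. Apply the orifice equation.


Approach: apply the orifice equation, Q = Cd*A*sqrt(2*g*h).
Q = 0.604 * 0.024124 * sqrt(2*9.81*3.6382) = 0.12311 m^3/s
Therefore the orifice discharge = 0.12311 m^3/s.


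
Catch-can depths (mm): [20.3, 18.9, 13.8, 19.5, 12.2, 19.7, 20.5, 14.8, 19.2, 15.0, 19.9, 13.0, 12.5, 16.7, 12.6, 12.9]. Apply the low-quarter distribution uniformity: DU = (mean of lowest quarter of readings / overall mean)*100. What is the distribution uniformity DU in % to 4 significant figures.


sorted lowest 4 of 16: [12.2, 12.5, 12.6, 12.9] -> mean = 12.5500 mm
overall mean = 16.3438 mm
DU = (12.5500/16.3438)*100 = 76.79 %
Therefore the distribution uniformity DU = 76.79 %.


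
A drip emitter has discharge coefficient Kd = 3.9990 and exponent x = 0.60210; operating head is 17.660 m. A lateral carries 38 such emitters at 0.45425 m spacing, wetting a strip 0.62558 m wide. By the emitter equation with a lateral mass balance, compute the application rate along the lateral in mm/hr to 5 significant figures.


Approach: apply the emitter equation with a lateral mass balance, q = Kd*h^x; Q = n*q; rate = Q/(n*spacing*width).
Step 1 — single emitter flow (q = Kd*h^x):
  q = 3.9990 * 17.660^0.60210 = 22.53017 L/hr
Step 2 — total lateral flow: Q = 38 * 22.53017 = 856.1465 L/hr
Step 3 — wetted area: A = 38 * 0.45425 * 0.62558 = 10.79845 m^2
Step 4 — application rate: Q/A = 856.1465/10.79845 = 79.284 mm/hr
Therefore the application rate along the lateral = 79.284 mm/hr.


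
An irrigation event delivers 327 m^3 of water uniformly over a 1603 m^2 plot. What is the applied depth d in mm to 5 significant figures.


Approach: apply depth from volume over area, d = (V/A)*1000.
d = (327 / 1603) * 1000 = 203.99 mm
Therefore the applied depth d = 203.99 mm.


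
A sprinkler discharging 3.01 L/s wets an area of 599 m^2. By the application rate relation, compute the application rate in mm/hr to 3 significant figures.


Approach: apply the application rate relation, rate = (Q/A)*3600.
rate = (3.01 / 599) * 3600 = 18.1 mm/hr
Therefore the application rate = 18.1 mm/hr.


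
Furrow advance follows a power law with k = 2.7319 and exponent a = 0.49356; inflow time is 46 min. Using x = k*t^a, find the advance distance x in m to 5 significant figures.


x = 2.7319 * 46^0.49356 = 18.077 m
Therefore the advance distance x = 18.077 m.


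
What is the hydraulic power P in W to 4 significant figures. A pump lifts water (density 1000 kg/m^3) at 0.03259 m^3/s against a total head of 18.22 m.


Approach: apply the hydraulic power relation, P = rho*g*Q*H.
P = 1000 * 9.81 * 0.03259 * 18.22 = 5825 W
Therefore the hydraulic power P = 5825 W.


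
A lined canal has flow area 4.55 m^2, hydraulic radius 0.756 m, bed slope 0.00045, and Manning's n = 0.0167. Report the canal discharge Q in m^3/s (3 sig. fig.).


Approach: apply Manning's equation, Q = (1/n)*A*R^(2/3)*S^(1/2).
Q = (1/0.0167) * 4.55 * 0.756^(2/3) * 0.00045^(1/2) = 4.80 m^3/s
Therefore the canal discharge Q = 4.80 m^3/s.


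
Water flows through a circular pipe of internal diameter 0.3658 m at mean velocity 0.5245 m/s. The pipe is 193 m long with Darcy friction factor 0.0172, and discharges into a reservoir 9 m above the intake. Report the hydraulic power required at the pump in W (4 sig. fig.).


Approach: apply continuity + Darcy-Weisbach + hydraulic power, Q = A*v; hf = f*(L/D)*(v^2/(2g)); H = static + hf; P = rho*g*Q*H.
Step 1 — flow rate (continuity, Q = A*v):
  A = pi*(0.3658/2)^2 = 0.105094 m^2
  Q = 0.105094 * 0.5245 = 0.0551217 m^3/s
Step 2 — friction head loss (Darcy-Weisbach):
  hf = 0.0172 * (193/0.3658) * (0.5245^2 / (2*9.81))
  hf = 0.127243 m
Step 3 — total head: H = 9 + 0.127243 = 9.12724 m
Step 4 — hydraulic power (P = rho*g*Q*H):
  P = 1000 * 9.81 * 0.0551217 * 9.12724 = 4936 W
Therefore the hydraulic power required at the pump = 4936 W.


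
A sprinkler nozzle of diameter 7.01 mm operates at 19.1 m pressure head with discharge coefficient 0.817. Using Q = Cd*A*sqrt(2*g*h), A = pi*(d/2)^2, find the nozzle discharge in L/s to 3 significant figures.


A = pi*(7.01e-3/2)^2 = 3.8595e-05 m^2
Q = 0.817 * 3.8595e-05 * sqrt(2*9.81*19.1) * 1000 = 0.610 L/s
Therefore the nozzle discharge = 0.610 L/s.


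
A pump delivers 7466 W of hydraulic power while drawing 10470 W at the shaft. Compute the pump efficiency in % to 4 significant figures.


Approach: apply the efficiency ratio, eta = (P_out/P_in)*100.
eta = (7466 / 10470) * 100 = 71.31 %
Therefore the pump efficiency = 71.31 %.


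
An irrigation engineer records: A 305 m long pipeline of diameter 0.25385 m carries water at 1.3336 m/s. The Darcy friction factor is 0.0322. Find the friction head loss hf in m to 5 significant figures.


Approach: apply the Darcy-Weisbach equation, hf = f*(L/D)*(v^2/(2g)).
hf = 0.0322 * (305/0.25385) * (1.3336^2 / (2*9.81))
hf = 3.5070 m
Therefore the friction head loss hf = 3.5070 m.


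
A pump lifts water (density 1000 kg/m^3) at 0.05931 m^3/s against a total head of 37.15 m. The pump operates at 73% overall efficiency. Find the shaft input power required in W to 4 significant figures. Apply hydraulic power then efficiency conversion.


Approach: apply hydraulic power then efficiency conversion, P = rho*g*Q*H; P_in = P/eta.
Step 1 — hydraulic power (P = rho*g*Q*H):
  P = 1000 * 9.81 * 0.05931 * 37.15 = 21615.0 W
Step 2 — input power: P_in = P/eta = 21615.0 / 0.73 = 29610 W
Therefore the shaft input power required = 29610 W.


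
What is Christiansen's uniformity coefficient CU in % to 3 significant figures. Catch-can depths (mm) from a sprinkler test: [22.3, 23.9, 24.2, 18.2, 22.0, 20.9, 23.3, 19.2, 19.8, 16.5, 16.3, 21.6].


Approach: apply Christiansen's uniformity coefficient, CU = (1 - mean_abs_deviation/mean)*100.
mean = 20.683 mm
mean |d_i - mean| = 2.2361 mm
CU = (1 - 2.2361/20.683)*100 = 89.2 %
Therefore Christiansen's uniformity coefficient CU = 89.2 %.


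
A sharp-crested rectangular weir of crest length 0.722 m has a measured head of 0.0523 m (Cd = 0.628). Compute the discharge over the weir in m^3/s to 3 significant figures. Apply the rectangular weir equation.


Approach: apply the rectangular weir equation, Q = (2/3)*Cd*L*sqrt(2g)*H^1.5.
Q = (2/3)*0.628*0.722*sqrt(2*9.81)*0.0523^1.5 = 0.0160 m^3/s
Therefore the discharge over the weir = 0.0160 m^3/s.


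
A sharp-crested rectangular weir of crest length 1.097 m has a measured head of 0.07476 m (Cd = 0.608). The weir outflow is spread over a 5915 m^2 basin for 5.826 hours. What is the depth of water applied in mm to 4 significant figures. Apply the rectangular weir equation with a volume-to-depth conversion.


Approach: apply the rectangular weir equation with a volume-to-depth conversion, Q = (2/3)*Cd*L*sqrt(2g)*H^1.5; d = Q*t/A * 1000.
Step 1 — weir discharge:
  Q = (2/3)*0.608*1.097*sqrt(2*9.81)*0.07476^1.5 = 0.0402599 m^3/s
Step 2 — volume: V = 0.0402599 * 5.826*3600 = 844.394 m^3
Step 3 — depth: d = V/A * 1000 = 844.394/5915 * 1000 = 142.8 mm
Therefore the depth of water applied = 142.8 mm.


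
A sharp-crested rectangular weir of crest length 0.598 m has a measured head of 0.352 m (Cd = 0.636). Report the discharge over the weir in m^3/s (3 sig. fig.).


Approach: apply the rectangular weir equation, Q = (2/3)*Cd*L*sqrt(2g)*H^1.5.
Q = (2/3)*0.636*0.598*sqrt(2*9.81)*0.352^1.5 = 0.235 m^3/s
Therefore the discharge over the weir = 0.235 m^3/s.


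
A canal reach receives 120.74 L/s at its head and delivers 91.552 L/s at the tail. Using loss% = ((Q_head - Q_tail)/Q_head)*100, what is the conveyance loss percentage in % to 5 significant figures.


loss = ((120.74 - 91.552)/120.74)*100 = 24.174 %
Therefore the conveyance loss percentage = 24.174 %.


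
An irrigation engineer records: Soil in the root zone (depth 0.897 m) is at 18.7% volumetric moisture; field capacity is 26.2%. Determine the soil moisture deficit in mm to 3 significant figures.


Approach: apply the soil moisture deficit relation, SMD = (FC - theta)/100 * depth * 1000.
SMD = (26.2 - 18.7)/100 * 0.897 * 1000 = 67.3 mm
Therefore the soil moisture deficit = 67.3 mm.


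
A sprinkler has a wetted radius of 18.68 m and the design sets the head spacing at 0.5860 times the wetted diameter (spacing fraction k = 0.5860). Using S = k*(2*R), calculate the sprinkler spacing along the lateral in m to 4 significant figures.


S = 0.5860 * (2 * 18.68) = 21.89 m
Therefore the sprinkler spacing along the lateral = 21.89 m.


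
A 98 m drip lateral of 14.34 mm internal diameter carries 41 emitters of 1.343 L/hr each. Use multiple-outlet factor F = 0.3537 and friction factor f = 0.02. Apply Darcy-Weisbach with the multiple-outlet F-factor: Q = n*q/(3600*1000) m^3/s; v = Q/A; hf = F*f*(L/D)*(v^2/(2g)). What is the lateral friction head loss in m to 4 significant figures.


Q = 41*1.343/(3600*1000) = 1.52953e-05 m^3/s
A = pi*(14.34e-3/2)^2 = 1.61506e-04 m^2, so v = Q/A = 0.0947042 m/s
hf = 0.3537*0.02*(98/0.01434)*(0.0947042^2/(2*9.81)) = 0.02210 m
Therefore the lateral friction head loss = 0.02210 m.


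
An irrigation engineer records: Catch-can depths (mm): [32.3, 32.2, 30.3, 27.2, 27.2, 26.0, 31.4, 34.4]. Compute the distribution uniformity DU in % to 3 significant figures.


Approach: apply the low-quarter distribution uniformity, DU = (mean of lowest quarter of readings / overall mean)*100.
sorted lowest 2 of 8: [26.0, 27.2] -> mean = 26.600 mm
overall mean = 30.125 mm
DU = (26.600/30.125)*100 = 88.3 %
Therefore the distribution uniformity DU = 88.3 %.


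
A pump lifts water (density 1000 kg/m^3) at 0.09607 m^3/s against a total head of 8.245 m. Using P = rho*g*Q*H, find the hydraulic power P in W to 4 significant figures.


P = 1000 * 9.81 * 0.09607 * 8.245 = 7770 W
Therefore the hydraulic power P = 7770 W.


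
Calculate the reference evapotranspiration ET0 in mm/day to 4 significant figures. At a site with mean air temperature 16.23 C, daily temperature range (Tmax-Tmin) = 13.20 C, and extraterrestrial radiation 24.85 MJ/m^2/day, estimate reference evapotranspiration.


Approach: apply the Hargreaves-Samani method, ET0 = 0.0023*(Tmean+17.8)*sqrt(Tmax-Tmin)*0.408*Ra.
ET0 = 0.0023*(16.23+17.8)*sqrt(13.20)*0.408*24.85 = 2.883 mm/day
Therefore the reference evapotranspiration ET0 = 2.883 mm/day.


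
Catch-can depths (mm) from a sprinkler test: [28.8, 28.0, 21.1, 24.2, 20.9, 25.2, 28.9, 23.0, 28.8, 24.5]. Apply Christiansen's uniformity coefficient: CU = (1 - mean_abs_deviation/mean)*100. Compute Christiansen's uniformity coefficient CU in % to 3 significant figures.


mean = 25.340 mm
mean |d_i - mean| = 2.6280 mm
CU = (1 - 2.6280/25.340)*100 = 89.6 %
Therefore Christiansen's uniformity coefficient CU = 89.6 %.


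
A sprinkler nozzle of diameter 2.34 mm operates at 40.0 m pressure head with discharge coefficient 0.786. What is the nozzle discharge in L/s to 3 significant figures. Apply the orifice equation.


Approach: apply the orifice equation, Q = Cd*A*sqrt(2*g*h), A = pi*(d/2)^2.
A = pi*(2.34e-3/2)^2 = 4.3005e-06 m^2
Q = 0.786 * 4.3005e-06 * sqrt(2*9.81*40.0) * 1000 = 0.0947 L/s
Therefore the nozzle discharge = 0.0947 L/s.


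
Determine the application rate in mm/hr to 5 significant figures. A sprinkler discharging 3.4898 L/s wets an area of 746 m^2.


Approach: apply the application rate relation, rate = (Q/A)*3600.
rate = (3.4898 / 746) * 3600 = 16.841 mm/hr
Therefore the application rate = 16.841 mm/hr.


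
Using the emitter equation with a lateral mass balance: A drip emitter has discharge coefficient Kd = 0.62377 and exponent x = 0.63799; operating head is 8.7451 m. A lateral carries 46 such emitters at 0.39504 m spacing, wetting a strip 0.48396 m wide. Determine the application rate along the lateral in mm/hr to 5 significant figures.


Approach: apply the emitter equation with a lateral mass balance, q = Kd*h^x; Q = n*q; rate = Q/(n*spacing*width).
Step 1 — single emitter flow (q = Kd*h^x):
  q = 0.62377 * 8.7451^0.63799 = 2.488061 L/hr
Step 2 — total lateral flow: Q = 46 * 2.488061 = 114.4508 L/hr
Step 3 — wetted area: A = 46 * 0.39504 * 0.48396 = 8.794444 m^2
Step 4 — application rate: Q/A = 114.4508/8.794444 = 13.014 mm/hr
Therefore the application rate along the lateral = 13.014 mm/hr.


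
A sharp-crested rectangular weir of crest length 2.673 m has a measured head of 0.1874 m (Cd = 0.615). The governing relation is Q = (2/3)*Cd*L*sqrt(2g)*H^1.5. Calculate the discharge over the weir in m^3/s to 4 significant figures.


Q = (2/3)*0.615*2.673*sqrt(2*9.81)*0.1874^1.5 = 0.3938 m^3/s
Therefore the discharge over the weir = 0.3938 m^3/s.


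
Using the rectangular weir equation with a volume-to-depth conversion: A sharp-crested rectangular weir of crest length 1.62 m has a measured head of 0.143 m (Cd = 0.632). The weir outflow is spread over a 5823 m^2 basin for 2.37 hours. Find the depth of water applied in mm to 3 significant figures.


Approach: apply the rectangular weir equation with a volume-to-depth conversion, Q = (2/3)*Cd*L*sqrt(2g)*H^1.5; d = Q*t/A * 1000.
Step 1 — weir discharge:
  Q = (2/3)*0.632*1.62*sqrt(2*9.81)*0.143^1.5 = 0.16349 m^3/s
Step 2 — volume: V = 0.16349 * 2.37*3600 = 1394.9 m^3
Step 3 — depth: d = V/A * 1000 = 1394.9/5823 * 1000 = 240 mm
Therefore the depth of water applied = 240 mm.


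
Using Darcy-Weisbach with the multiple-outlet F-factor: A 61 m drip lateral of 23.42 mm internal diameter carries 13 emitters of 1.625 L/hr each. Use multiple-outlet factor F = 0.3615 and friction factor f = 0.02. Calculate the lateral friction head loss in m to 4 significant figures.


Approach: apply Darcy-Weisbach with the multiple-outlet F-factor, Q = n*q/(3600*1000) m^3/s; v = Q/A; hf = F*f*(L/D)*(v^2/(2g)).
Q = 13*1.625/(3600*1000) = 5.86806e-06 m^3/s
A = pi*(23.42e-3/2)^2 = 4.30788e-04 m^2, so v = Q/A = 0.0136217 m/s
hf = 0.3615*0.02*(61/0.02342)*(0.0136217^2/(2*9.81)) = 0.0001781 m
Therefore the lateral friction head loss = 0.0001781 m.


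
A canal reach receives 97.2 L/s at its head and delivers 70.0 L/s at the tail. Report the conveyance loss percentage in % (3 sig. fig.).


Approach: apply the conveyance loss ratio, loss% = ((Q_head - Q_tail)/Q_head)*100.
loss = ((97.2 - 70.0)/97.2)*100 = 28.0 %
Therefore the conveyance loss percentage = 28.0 %.


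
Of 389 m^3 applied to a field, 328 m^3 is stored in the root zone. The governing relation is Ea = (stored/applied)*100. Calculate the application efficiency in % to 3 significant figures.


Ea = (328/389)*100 = 84.3 %
Therefore the application efficiency = 84.3 %.


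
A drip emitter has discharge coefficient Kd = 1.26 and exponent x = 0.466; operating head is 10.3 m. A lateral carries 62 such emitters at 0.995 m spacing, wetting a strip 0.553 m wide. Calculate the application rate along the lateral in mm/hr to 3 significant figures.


Approach: apply the emitter equation with a lateral mass balance, q = Kd*h^x; Q = n*q; rate = Q/(n*spacing*width).
Step 1 — single emitter flow (q = Kd*h^x):
  q = 1.26 * 10.3^0.466 = 3.7355 L/hr
Step 2 — total lateral flow: Q = 62 * 3.7355 = 231.60 L/hr
Step 3 — wetted area: A = 62 * 0.995 * 0.553 = 34.115 m^2
Step 4 — application rate: Q/A = 231.60/34.115 = 6.79 mm/hr
Therefore the application rate along the lateral = 6.79 mm/hr.


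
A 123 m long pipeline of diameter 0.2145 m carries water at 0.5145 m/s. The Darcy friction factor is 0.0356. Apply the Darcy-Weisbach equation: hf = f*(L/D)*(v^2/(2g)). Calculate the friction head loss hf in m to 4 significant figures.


hf = 0.0356 * (123/0.2145) * (0.5145^2 / (2*9.81))
hf = 0.2754 m
Therefore the friction head loss hf = 0.2754 m.


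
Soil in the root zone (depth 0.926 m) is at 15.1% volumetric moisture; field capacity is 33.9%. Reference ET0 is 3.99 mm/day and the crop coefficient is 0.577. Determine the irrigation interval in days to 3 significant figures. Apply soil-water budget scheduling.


Approach: apply soil-water budget scheduling, SMD = (FC-theta)/100*depth*1000; ETc = ET0*Kc; interval = SMD/ETc.
Step 1 — soil moisture deficit:
  SMD = (33.9 - 15.1)/100 * 0.926 * 1000 = 174.09 mm
Step 2 — daily crop ET (ETc = ET0*Kc):
  ETc = 3.99 * 0.577 = 2.3022 mm/day
Step 3 — irrigation interval (SMD/ETc):
  interval = 174.09 / 2.3022 = 75.6 days
Therefore the irrigation interval = 75.6 days.


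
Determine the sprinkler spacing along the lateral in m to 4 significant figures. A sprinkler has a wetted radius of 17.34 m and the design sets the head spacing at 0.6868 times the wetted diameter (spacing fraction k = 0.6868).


Approach: apply the sprinkler spacing rule (spacing as a fraction of wetted diameter), S = k*(2*R).
S = 0.6868 * (2 * 17.34) = 23.82 m
Therefore the sprinkler spacing along the lateral = 23.82 m.


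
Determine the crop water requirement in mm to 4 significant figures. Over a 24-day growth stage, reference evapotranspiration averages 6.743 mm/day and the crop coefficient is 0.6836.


Approach: apply the crop water requirement relation, CWR = ET0 * Kc * days.
CWR = 6.743 * 0.6836 * 24 = 110.6 mm
Therefore the crop water requirement = 110.6 mm.


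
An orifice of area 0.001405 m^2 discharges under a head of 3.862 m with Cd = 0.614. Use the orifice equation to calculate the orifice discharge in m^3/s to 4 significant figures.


Approach: apply the orifice equation, Q = Cd*A*sqrt(2*g*h).
Q = 0.614 * 0.001405 * sqrt(2*9.81*3.862) = 0.007509 m^3/s
Therefore the orifice discharge = 0.007509 m^3/s.


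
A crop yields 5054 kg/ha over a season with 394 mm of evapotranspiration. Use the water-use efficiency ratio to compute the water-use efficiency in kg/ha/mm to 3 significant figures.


Approach: apply the water-use efficiency ratio, WUE = yield/ET.
WUE = 5054 / 394 = 12.8 kg/ha/mm
Therefore the water-use efficiency = 12.8 kg/ha/mm.


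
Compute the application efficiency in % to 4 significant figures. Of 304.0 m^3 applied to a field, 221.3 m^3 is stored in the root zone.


Approach: apply the application efficiency ratio, Ea = (stored/applied)*100.
Ea = (221.3/304.0)*100 = 72.80 %
Therefore the application efficiency = 72.80 %.


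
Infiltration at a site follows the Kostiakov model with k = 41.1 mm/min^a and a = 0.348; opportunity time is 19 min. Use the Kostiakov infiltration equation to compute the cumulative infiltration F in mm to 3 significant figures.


Approach: apply the Kostiakov infiltration equation, F = k*t^a.
F = 41.1 * 19^0.348 = 115 mm
Therefore the cumulative infiltration F = 115 mm.


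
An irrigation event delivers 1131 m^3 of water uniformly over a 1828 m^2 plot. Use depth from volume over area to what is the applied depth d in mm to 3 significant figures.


Approach: apply depth from volume over area, d = (V/A)*1000.
d = (1131 / 1828) * 1000 = 619 mm
Therefore the applied depth d = 619 mm.


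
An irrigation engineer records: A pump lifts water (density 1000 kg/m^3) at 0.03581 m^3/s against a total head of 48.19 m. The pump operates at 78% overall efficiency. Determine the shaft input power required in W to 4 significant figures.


Approach: apply hydraulic power then efficiency conversion, P = rho*g*Q*H; P_in = P/eta.
Step 1 — hydraulic power (P = rho*g*Q*H):
  P = 1000 * 9.81 * 0.03581 * 48.19 = 16929.0 W
Step 2 — input power: P_in = P/eta = 16929.0 / 0.78 = 21700 W
Therefore the shaft input power required = 21700 W.


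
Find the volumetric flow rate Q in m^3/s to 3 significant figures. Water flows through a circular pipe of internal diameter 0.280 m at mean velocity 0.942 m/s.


Approach: apply the continuity equation for pipe flow, Q = A * v with A = pi*(D/2)^2.
A = pi*(0.280/2)^2 = 0.061575 m^2
Q = 0.061575 * 0.942 = 0.0580 m^3/s
Therefore the volumetric flow rate Q = 0.0580 m^3/s.


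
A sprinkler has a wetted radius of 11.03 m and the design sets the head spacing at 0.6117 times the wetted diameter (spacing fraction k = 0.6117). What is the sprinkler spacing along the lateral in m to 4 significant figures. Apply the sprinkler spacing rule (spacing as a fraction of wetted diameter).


Approach: apply the sprinkler spacing rule (spacing as a fraction of wetted diameter), S = k*(2*R).
S = 0.6117 * (2 * 11.03) = 13.49 m
Therefore the sprinkler spacing along the lateral = 13.49 m.


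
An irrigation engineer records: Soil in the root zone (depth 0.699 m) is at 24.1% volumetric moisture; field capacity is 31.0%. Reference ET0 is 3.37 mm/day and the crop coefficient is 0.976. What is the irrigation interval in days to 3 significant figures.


Approach: apply soil-water budget scheduling, SMD = (FC-theta)/100*depth*1000; ETc = ET0*Kc; interval = SMD/ETc.
Step 1 — soil moisture deficit:
  SMD = (31.0 - 24.1)/100 * 0.699 * 1000 = 48.231 mm
Step 2 — daily crop ET (ETc = ET0*Kc):
  ETc = 3.37 * 0.976 = 3.2891 mm/day
Step 3 — irrigation interval (SMD/ETc):
  interval = 48.231 / 3.2891 = 14.7 days
Therefore the irrigation interval = 14.7 days.


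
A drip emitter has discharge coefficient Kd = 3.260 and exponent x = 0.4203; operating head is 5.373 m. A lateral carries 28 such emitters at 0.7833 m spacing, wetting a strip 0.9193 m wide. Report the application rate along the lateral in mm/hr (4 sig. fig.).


Approach: apply the emitter equation with a lateral mass balance, q = Kd*h^x; Q = n*q; rate = Q/(n*spacing*width).
Step 1 — single emitter flow (q = Kd*h^x):
  q = 3.260 * 5.373^0.4203 = 6.60888 L/hr
Step 2 — total lateral flow: Q = 28 * 6.60888 = 185.049 L/hr
Step 3 — wetted area: A = 28 * 0.7833 * 0.9193 = 20.1625 m^2
Step 4 — application rate: Q/A = 185.049/20.1625 = 9.178 mm/hr
Therefore the application rate along the lateral = 9.178 mm/hr.


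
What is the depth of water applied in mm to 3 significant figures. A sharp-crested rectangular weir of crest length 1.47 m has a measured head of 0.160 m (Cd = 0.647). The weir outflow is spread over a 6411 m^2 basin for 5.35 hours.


Approach: apply the rectangular weir equation with a volume-to-depth conversion, Q = (2/3)*Cd*L*sqrt(2g)*H^1.5; d = Q*t/A * 1000.
Step 1 — weir discharge:
  Q = (2/3)*0.647*1.47*sqrt(2*9.81)*0.160^1.5 = 0.17975 m^3/s
Step 2 — volume: V = 0.17975 * 5.35*3600 = 3461.9 m^3
Step 3 — depth: d = V/A * 1000 = 3461.9/6411 * 1000 = 540 mm
Therefore the depth of water applied = 540 mm.


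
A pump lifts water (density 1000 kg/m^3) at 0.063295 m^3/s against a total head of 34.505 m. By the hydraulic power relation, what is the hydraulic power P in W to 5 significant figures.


Approach: apply the hydraulic power relation, P = rho*g*Q*H.
P = 1000 * 9.81 * 0.063295 * 34.505 = 21425 W
Therefore the hydraulic power P = 21425 W.


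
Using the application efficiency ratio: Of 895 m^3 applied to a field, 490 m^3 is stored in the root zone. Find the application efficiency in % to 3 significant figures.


Approach: apply the application efficiency ratio, Ea = (stored/applied)*100.
Ea = (490/895)*100 = 54.7 %
Therefore the application efficiency = 54.7 %.


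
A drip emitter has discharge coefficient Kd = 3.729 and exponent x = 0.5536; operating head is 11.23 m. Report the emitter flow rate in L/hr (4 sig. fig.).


Approach: apply the emitter characteristic equation, q = Kd * h^x.
q = 3.729 * 11.23^0.5536 = 14.23 L/hr
Therefore the emitter flow rate = 14.23 L/hr.


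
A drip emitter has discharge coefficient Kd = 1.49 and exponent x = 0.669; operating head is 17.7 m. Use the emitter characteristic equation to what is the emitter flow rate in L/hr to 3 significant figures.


Approach: apply the emitter characteristic equation, q = Kd * h^x.
q = 1.49 * 17.7^0.669 = 10.2 L/hr
Therefore the emitter flow rate = 10.2 L/hr.


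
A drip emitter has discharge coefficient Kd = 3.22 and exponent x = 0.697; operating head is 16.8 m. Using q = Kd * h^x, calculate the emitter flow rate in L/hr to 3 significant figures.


q = 3.22 * 16.8^0.697 = 23.0 L/hr
Therefore the emitter flow rate = 23.0 L/hr.


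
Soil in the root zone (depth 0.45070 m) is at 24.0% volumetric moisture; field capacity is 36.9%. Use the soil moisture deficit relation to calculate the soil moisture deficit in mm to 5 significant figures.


Approach: apply the soil moisture deficit relation, SMD = (FC - theta)/100 * depth * 1000.
SMD = (36.9 - 24.0)/100 * 0.45070 * 1000 = 58.140 mm
Therefore the soil moisture deficit = 58.140 mm.


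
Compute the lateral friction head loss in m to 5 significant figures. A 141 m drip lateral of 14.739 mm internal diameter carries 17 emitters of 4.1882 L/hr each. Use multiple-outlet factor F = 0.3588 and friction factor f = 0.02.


Approach: apply Darcy-Weisbach with the multiple-outlet F-factor, Q = n*q/(3600*1000) m^3/s; v = Q/A; hf = F*f*(L/D)*(v^2/(2g)).
Q = 17*4.1882/(3600*1000) = 1.977761e-05 m^3/s
A = pi*(14.739e-3/2)^2 = 1.706184e-04 m^2, so v = Q/A = 0.1159172 m/s
hf = 0.3588*0.02*(141/0.014739)*(0.1159172^2/(2*9.81)) = 0.047014 m
Therefore the lateral friction head loss = 0.047014 m.


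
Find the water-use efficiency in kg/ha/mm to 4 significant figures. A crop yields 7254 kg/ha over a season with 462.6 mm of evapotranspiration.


Approach: apply the water-use efficiency ratio, WUE = yield/ET.
WUE = 7254 / 462.6 = 15.68 kg/ha/mm
Therefore the water-use efficiency = 15.68 kg/ha/mm.


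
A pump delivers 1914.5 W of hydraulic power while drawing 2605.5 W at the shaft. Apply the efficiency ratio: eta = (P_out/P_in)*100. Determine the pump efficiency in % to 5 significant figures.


eta = (1914.5 / 2605.5) * 100 = 73.479 %
Therefore the pump efficiency = 73.479 %.


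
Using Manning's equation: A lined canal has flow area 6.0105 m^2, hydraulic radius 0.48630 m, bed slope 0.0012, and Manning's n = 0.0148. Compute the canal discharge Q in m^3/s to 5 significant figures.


Approach: apply Manning's equation, Q = (1/n)*A*R^(2/3)*S^(1/2).
Q = (1/0.0148) * 6.0105 * 0.48630^(2/3) * 0.0012^(1/2) = 8.6998 m^3/s
Therefore the canal discharge Q = 8.6998 m^3/s.


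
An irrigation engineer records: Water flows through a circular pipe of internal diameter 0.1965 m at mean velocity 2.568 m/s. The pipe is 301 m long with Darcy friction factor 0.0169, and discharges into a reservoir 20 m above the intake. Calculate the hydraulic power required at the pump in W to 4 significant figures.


Approach: apply continuity + Darcy-Weisbach + hydraulic power, Q = A*v; hf = f*(L/D)*(v^2/(2g)); H = static + hf; P = rho*g*Q*H.
Step 1 — flow rate (continuity, Q = A*v):
  A = pi*(0.1965/2)^2 = 0.0303260 m^2
  Q = 0.0303260 * 2.568 = 0.0778771 m^3/s
Step 2 — friction head loss (Darcy-Weisbach):
  hf = 0.0169 * (301/0.1965) * (2.568^2 / (2*9.81))
  hf = 8.70125 m
Step 3 — total head: H = 20 + 8.70125 = 28.7013 m
Step 4 — hydraulic power (P = rho*g*Q*H):
  P = 1000 * 9.81 * 0.0778771 * 28.7013 = 21930 W
Therefore the hydraulic power required at the pump = 21930 W.


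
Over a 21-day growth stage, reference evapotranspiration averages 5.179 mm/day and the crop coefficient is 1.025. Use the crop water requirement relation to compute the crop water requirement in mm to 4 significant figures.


Approach: apply the crop water requirement relation, CWR = ET0 * Kc * days.
CWR = 5.179 * 1.025 * 21 = 111.5 mm
Therefore the crop water requirement = 111.5 mm.


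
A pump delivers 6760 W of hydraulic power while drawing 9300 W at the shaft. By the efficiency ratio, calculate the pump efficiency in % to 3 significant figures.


Approach: apply the efficiency ratio, eta = (P_out/P_in)*100.
eta = (6760 / 9300) * 100 = 72.7 %
Therefore the pump efficiency = 72.7 %.


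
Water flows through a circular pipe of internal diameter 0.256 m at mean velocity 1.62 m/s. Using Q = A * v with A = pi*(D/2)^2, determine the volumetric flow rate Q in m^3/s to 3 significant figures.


A = pi*(0.256/2)^2 = 0.051472 m^2
Q = 0.051472 * 1.62 = 0.0834 m^3/s
Therefore the volumetric flow rate Q = 0.0834 m^3/s.


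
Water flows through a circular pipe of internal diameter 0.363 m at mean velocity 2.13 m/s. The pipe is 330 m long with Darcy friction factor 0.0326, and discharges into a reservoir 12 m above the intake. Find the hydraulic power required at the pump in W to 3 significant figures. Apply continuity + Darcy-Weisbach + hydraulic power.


Approach: apply continuity + Darcy-Weisbach + hydraulic power, Q = A*v; hf = f*(L/D)*(v^2/(2g)); H = static + hf; P = rho*g*Q*H.
Step 1 — flow rate (continuity, Q = A*v):
  A = pi*(0.363/2)^2 = 0.10349 m^2
  Q = 0.10349 * 2.13 = 0.22044 m^3/s
Step 2 — friction head loss (Darcy-Weisbach):
  hf = 0.0326 * (330/0.363) * (2.13^2 / (2*9.81))
  hf = 6.8531 m
Step 3 — total head: H = 12 + 6.8531 = 18.853 m
Step 4 — hydraulic power (P = rho*g*Q*H):
  P = 1000 * 9.81 * 0.22044 * 18.853 = 40800 W
Therefore the hydraulic power required at the pump = 40800 W.


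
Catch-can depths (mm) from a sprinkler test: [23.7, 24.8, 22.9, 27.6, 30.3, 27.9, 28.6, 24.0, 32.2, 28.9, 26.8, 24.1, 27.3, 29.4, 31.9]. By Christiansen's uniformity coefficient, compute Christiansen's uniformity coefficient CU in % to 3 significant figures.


Approach: apply Christiansen's uniformity coefficient, CU = (1 - mean_abs_deviation/mean)*100.
mean = 27.360 mm
mean |d_i - mean| = 2.3893 mm
CU = (1 - 2.3893/27.360)*100 = 91.3 %
Therefore Christiansen's uniformity coefficient CU = 91.3 %.


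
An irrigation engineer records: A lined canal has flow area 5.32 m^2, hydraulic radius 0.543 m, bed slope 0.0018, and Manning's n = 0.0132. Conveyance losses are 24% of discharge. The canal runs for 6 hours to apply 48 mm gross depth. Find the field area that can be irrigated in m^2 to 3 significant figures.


Approach: apply Manning's equation with a conveyance and depth budget, Q = (1/n)*A*R^(2/3)*S^(1/2); Q_field = Q*(1-loss); Area = Q_field*t/(d/1000).
Step 1 — canal discharge (Manning's equation):
  Q = (1/0.0132) * 5.32 * 0.543^(2/3) * 0.0018^(1/2) = 11.381 m^3/s
Step 2 — delivered flow: Q_field = 11.381*(1 - 24/100) = 8.6494 m^3/s
Step 3 — volume delivered: V = 8.6494 * 6*3600 = 186830 m^3
Step 4 — area served: A = V / (depth/1000) = 186830 / 0.048 = 3890000 m^2
Therefore the field area that can be irrigated = 3890000 m^2.


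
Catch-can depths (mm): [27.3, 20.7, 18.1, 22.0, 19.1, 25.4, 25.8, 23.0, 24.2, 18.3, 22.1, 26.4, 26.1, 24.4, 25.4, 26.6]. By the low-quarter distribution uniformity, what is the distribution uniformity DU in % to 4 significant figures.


Approach: apply the low-quarter distribution uniformity, DU = (mean of lowest quarter of readings / overall mean)*100.
sorted lowest 4 of 16: [18.1, 18.3, 19.1, 20.7] -> mean = 19.0500 mm
overall mean = 23.4312 mm
DU = (19.0500/23.4312)*100 = 81.30 %
Therefore the distribution uniformity DU = 81.30 %.


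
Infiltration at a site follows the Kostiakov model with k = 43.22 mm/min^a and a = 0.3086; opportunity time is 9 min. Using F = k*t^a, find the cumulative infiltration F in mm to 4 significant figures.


F = 43.22 * 9^0.3086 = 85.15 mm
Therefore the cumulative infiltration F = 85.15 mm.


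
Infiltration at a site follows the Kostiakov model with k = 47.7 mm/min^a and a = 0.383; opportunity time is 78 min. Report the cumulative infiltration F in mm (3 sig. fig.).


Approach: apply the Kostiakov infiltration equation, F = k*t^a.
F = 47.7 * 78^0.383 = 253 mm
Therefore the cumulative infiltration F = 253 mm.


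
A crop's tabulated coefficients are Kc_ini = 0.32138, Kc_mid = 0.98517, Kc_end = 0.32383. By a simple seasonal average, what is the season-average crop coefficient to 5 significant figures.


Approach: apply a simple seasonal average, Kc_avg = (Kc_ini + Kc_mid + Kc_end)/3.
Kc_avg = (0.32138 + 0.98517 + 0.32383)/3 = 0.54346
Therefore the season-average crop coefficient = 0.54346.


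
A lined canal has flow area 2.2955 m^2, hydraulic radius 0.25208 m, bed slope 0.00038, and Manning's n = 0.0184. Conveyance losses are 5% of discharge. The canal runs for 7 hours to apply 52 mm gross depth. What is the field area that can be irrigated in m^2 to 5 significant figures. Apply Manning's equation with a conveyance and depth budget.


Approach: apply Manning's equation with a conveyance and depth budget, Q = (1/n)*A*R^(2/3)*S^(1/2); Q_field = Q*(1-loss); Area = Q_field*t/(d/1000).
Step 1 — canal discharge (Manning's equation):
  Q = (1/0.0184) * 2.2955 * 0.25208^(2/3) * 0.00038^(1/2) = 0.9704583 m^3/s
Step 2 — delivered flow: Q_field = 0.9704583*(1 - 5/100) = 0.9219354 m^3/s
Step 3 — volume delivered: V = 0.9219354 * 7*3600 = 23232.77 m^3
Step 4 — area served: A = V / (depth/1000) = 23232.77 / 0.052 = 446780 m^2
Therefore the field area that can be irrigated = 446780 m^2.


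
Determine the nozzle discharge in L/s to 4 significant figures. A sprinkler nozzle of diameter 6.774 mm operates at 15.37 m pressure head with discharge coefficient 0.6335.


Approach: apply the orifice equation, Q = Cd*A*sqrt(2*g*h), A = pi*(d/2)^2.
A = pi*(6.774e-3/2)^2 = 3.60396e-05 m^2
Q = 0.6335 * 3.60396e-05 * sqrt(2*9.81*15.37) * 1000 = 0.3965 L/s
Therefore the nozzle discharge = 0.3965 L/s.


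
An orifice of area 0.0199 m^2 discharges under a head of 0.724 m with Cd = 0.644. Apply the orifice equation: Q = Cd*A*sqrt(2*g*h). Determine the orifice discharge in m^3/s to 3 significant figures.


Q = 0.644 * 0.0199 * sqrt(2*9.81*0.724) = 0.0483 m^3/s
Therefore the orifice discharge = 0.0483 m^3/s.


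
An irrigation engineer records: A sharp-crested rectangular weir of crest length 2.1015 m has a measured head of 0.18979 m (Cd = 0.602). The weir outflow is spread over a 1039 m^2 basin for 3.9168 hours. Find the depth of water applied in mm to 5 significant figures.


Approach: apply the rectangular weir equation with a volume-to-depth conversion, Q = (2/3)*Cd*L*sqrt(2g)*H^1.5; d = Q*t/A * 1000.
Step 1 — weir discharge:
  Q = (2/3)*0.602*2.1015*sqrt(2*9.81)*0.18979^1.5 = 0.3088831 m^3/s
Step 2 — volume: V = 0.3088831 * 3.9168*3600 = 4355.400 m^3
Step 3 — depth: d = V/A * 1000 = 4355.400/1039 * 1000 = 4191.9 mm
Therefore the depth of water applied = 4191.9 mm.


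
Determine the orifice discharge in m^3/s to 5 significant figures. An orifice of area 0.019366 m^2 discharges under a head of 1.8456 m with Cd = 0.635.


Approach: apply the orifice equation, Q = Cd*A*sqrt(2*g*h).
Q = 0.635 * 0.019366 * sqrt(2*9.81*1.8456) = 0.074000 m^3/s
Therefore the orifice discharge = 0.074000 m^3/s.


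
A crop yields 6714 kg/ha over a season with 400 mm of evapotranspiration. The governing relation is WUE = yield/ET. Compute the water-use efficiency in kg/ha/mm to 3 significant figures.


WUE = 6714 / 400 = 16.8 kg/ha/mm
Therefore the water-use efficiency = 16.8 kg/ha/mm.


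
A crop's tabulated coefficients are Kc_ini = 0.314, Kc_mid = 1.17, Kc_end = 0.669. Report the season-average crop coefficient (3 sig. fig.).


Approach: apply a simple seasonal average, Kc_avg = (Kc_ini + Kc_mid + Kc_end)/3.
Kc_avg = (0.314 + 1.17 + 0.669)/3 = 0.718
Therefore the season-average crop coefficient = 0.718.


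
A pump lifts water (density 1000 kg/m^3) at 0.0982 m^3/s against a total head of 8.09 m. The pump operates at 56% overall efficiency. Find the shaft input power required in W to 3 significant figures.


Approach: apply hydraulic power then efficiency conversion, P = rho*g*Q*H; P_in = P/eta.
Step 1 — hydraulic power (P = rho*g*Q*H):
  P = 1000 * 9.81 * 0.0982 * 8.09 = 7793.4 W
Step 2 — input power: P_in = P/eta = 7793.4 / 0.56 = 13900 W
Therefore the shaft input power required = 13900 W.


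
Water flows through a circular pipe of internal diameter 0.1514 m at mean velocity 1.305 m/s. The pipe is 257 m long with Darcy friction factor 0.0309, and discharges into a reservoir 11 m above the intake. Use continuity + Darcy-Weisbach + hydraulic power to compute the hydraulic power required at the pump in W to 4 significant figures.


Approach: apply continuity + Darcy-Weisbach + hydraulic power, Q = A*v; hf = f*(L/D)*(v^2/(2g)); H = static + hf; P = rho*g*Q*H.
Step 1 — flow rate (continuity, Q = A*v):
  A = pi*(0.1514/2)^2 = 0.0180029 m^2
  Q = 0.0180029 * 1.305 = 0.0234937 m^3/s
Step 2 — friction head loss (Darcy-Weisbach):
  hf = 0.0309 * (257/0.1514) * (1.305^2 / (2*9.81))
  hf = 4.55290 m
Step 3 — total head: H = 11 + 4.55290 = 15.5529 m
Step 4 — hydraulic power (P = rho*g*Q*H):
  P = 1000 * 9.81 * 0.0234937 * 15.5529 = 3585 W
Therefore the hydraulic power required at the pump = 3585 W.
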